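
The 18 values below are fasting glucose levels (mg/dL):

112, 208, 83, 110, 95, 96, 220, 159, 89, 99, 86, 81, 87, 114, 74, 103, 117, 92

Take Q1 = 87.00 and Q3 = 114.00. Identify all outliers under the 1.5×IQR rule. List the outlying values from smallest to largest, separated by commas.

159, 208, 220

IQR = Q3 − Q1 = 114.00 − 87.00 = 27.00.
Lower fence = Q1 − 1.5·IQR = 87.00 − 40.50 = 46.50.
Upper fence = Q3 + 1.5·IQR = 114.00 + 40.50 = 154.50.
159 > 154.50 → outlier.
208 > 154.50 → outlier.
220 > 154.50 → outlier.
All remaining values lie within [46.50, 154.50].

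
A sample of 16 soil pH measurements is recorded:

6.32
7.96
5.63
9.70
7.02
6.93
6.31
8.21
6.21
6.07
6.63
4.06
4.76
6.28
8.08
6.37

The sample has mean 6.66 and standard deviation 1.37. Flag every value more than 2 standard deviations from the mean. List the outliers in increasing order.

9.70

Cutoffs at x̄ ± 2s: 6.66 ± 2·1.37 = [3.92, 9.40].
9.70: z = 2.22, |z| > 2 → outlier.
Every other value lies within [3.92, 9.40].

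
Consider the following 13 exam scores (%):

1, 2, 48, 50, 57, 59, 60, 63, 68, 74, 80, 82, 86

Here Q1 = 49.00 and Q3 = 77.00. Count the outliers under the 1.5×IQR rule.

IQR = 28.00; fences at 49.00 − 42.00 = 7.00 and 77.00 + 42.00 = 119.00.
Outside the cutoffs: 1, 2.

2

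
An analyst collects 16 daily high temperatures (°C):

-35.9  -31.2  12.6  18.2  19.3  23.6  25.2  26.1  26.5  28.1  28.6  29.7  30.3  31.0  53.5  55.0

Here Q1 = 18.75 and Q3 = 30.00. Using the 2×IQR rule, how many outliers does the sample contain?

IQR = 11.25; fences at 18.75 − 22.50 = -3.75 and 30.00 + 22.50 = 52.50.
Outside the cutoffs: -35.9, -31.2, 53.5, 55.0.

4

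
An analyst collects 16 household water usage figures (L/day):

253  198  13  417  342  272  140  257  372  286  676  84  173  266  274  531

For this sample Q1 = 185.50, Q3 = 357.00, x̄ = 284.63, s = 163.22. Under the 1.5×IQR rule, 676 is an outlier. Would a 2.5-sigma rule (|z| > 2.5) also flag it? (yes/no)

no

z = (676 − 284.63) / 163.22 = 2.40.
|z| = 2.40 ≤ 2.5.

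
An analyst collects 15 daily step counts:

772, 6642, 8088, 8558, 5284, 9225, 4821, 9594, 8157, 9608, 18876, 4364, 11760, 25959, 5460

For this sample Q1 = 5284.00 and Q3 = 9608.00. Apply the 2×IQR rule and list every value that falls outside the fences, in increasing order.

IQR = Q3 − Q1 = 9608.00 − 5284.00 = 4324.00.
Lower fence = Q1 − 2·IQR = 5284.00 − 8648.00 = -3364.00.
Upper fence = Q3 + 2·IQR = 9608.00 + 8648.00 = 18256.00.
18876 > 18256.00 → outlier.
25959 > 18256.00 → outlier.
All remaining values lie within [-3364.00, 18256.00].

18876, 25959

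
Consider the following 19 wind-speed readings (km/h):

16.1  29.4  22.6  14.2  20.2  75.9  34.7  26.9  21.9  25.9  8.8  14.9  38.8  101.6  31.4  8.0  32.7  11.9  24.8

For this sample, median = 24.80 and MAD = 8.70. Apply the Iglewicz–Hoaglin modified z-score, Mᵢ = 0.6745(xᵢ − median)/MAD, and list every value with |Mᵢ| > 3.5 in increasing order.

|Mᵢ| > 3.5 ⇔ |xᵢ − 24.80| > 3.5·8.70/0.6745 = 45.14.
So outliers lie outside [-20.34, 69.94].
75.9: M = 3.96 → outlier.
101.6: M = 5.95 → outlier.

75.9, 101.6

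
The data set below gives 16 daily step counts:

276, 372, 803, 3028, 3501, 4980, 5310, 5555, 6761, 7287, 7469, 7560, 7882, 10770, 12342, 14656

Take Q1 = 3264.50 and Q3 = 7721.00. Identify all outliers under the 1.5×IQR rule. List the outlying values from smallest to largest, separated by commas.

14656

IQR = Q3 − Q1 = 7721.00 − 3264.50 = 4456.50.
Lower fence = Q1 − 1.5·IQR = 3264.50 − 6684.75 = -3420.25.
Upper fence = Q3 + 1.5·IQR = 7721.00 + 6684.75 = 14405.75.
14656 > 14405.75 → outlier.
All remaining values lie within [-3420.25, 14405.75].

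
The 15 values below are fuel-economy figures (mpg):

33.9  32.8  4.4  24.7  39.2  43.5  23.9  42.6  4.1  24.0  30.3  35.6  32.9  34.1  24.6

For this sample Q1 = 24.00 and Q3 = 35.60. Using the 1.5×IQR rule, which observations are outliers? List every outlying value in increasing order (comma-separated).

4.1, 4.4

IQR = Q3 − Q1 = 35.60 − 24.00 = 11.60.
Lower fence = Q1 − 1.5·IQR = 24.00 − 17.40 = 6.60.
Upper fence = Q3 + 1.5·IQR = 35.60 + 17.40 = 53.00.
4.1 < 6.60 → outlier.
4.4 < 6.60 → outlier.
All remaining values lie within [6.60, 53.00].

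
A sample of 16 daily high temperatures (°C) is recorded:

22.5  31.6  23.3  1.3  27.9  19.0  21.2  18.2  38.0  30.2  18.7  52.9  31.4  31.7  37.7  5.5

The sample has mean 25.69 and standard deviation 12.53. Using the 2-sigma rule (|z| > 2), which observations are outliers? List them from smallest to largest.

Cutoffs at x̄ ± 2s: 25.69 ± 2·12.53 = [0.63, 50.75].
52.9: z = 2.17, |z| > 2 → outlier.
Every other value lies within [0.63, 50.75].

52.9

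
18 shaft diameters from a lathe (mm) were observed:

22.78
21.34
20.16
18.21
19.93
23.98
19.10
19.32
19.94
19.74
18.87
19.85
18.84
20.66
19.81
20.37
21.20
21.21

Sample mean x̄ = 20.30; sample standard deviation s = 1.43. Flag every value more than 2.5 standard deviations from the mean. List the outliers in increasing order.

Cutoffs at x̄ ± 2.5s: 20.30 ± 2.5·1.43 = [16.725, 23.875].
23.98: z = 2.57, |z| > 2.5 → outlier.
Every other value lies within [16.725, 23.875].

23.98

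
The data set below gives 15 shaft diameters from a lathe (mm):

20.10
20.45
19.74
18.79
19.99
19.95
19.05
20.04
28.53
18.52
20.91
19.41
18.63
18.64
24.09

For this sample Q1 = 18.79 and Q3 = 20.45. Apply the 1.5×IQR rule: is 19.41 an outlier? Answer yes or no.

no

IQR = Q3 − Q1 = 20.45 − 18.79 = 1.66.
Lower fence = Q1 − 1.5·IQR = 18.79 − 2.49 = 16.30.
Upper fence = Q3 + 1.5·IQR = 20.45 + 2.49 = 22.94.
19.41 lies within [16.30, 22.94].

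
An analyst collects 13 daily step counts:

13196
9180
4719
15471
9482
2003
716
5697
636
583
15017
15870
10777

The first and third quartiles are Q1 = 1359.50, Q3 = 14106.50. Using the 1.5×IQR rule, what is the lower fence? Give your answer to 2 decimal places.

-17761.00

IQR = Q3 − Q1 = 14106.50 − 1359.50 = 12747.00.
Lower fence = Q1 − 1.5·IQR = 1359.50 − 19120.50 = -17761.00.
Upper fence = Q3 + 1.5·IQR = 14106.50 + 19120.50 = 33227.00.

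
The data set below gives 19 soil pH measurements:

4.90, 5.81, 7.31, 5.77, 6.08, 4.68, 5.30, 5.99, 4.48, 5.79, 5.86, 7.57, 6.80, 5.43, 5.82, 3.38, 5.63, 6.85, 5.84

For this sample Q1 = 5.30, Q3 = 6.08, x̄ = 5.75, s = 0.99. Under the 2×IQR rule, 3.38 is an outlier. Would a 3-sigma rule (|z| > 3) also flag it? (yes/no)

no

z = (3.38 − 5.75) / 0.99 = -2.39.
|z| = 2.39 ≤ 3.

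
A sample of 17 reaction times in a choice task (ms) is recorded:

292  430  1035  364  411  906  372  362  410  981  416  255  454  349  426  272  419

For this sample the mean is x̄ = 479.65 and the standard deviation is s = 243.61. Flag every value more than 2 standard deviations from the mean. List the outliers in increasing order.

981, 1035

Cutoffs at x̄ ± 2s: 479.65 ± 2·243.61 = [-7.57, 966.87].
981: z = 2.06, |z| > 2 → outlier.
1035: z = 2.28, |z| > 2 → outlier.
Every other value lies within [-7.57, 966.87].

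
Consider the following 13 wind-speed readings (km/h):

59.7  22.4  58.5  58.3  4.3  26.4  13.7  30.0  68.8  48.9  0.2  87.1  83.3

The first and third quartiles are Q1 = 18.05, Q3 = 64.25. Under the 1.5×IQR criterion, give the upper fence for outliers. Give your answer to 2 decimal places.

IQR = Q3 − Q1 = 64.25 − 18.05 = 46.20.
Lower fence = Q1 − 1.5·IQR = 18.05 − 69.30 = -51.25.
Upper fence = Q3 + 1.5·IQR = 64.25 + 69.30 = 133.55.

133.55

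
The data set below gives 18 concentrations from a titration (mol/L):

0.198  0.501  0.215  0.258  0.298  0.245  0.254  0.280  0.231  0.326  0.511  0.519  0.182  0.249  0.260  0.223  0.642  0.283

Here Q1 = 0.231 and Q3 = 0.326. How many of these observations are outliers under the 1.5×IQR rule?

4

IQR = 0.095; fences at 0.231 − 0.1425 = 0.0885 and 0.326 + 0.1425 = 0.4685.
Outside the cutoffs: 0.501, 0.511, 0.519, 0.642.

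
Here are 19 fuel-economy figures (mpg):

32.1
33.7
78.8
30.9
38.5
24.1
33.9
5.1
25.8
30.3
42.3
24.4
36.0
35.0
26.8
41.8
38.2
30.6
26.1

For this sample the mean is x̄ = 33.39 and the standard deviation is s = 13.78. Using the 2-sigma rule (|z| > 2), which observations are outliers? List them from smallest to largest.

Cutoffs at x̄ ± 2s: 33.39 ± 2·13.78 = [5.83, 60.95].
5.1: z = -2.05, |z| > 2 → outlier.
78.8: z = 3.30, |z| > 2 → outlier.
Every other value lies within [5.83, 60.95].

5.1, 78.8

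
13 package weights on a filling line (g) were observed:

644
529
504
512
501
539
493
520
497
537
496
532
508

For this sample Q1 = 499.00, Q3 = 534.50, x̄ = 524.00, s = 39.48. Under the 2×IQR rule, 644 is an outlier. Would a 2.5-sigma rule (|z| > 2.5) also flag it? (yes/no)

yes

z = (644 − 524.00) / 39.48 = 3.04.
|z| = 3.04 > 2.5.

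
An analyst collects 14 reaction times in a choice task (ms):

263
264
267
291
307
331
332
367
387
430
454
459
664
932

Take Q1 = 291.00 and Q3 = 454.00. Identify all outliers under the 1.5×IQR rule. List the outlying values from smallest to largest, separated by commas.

932

IQR = Q3 − Q1 = 454.00 − 291.00 = 163.00.
Lower fence = Q1 − 1.5·IQR = 291.00 − 244.50 = 46.50.
Upper fence = Q3 + 1.5·IQR = 454.00 + 244.50 = 698.50.
932 > 698.50 → outlier.
All remaining values lie within [46.50, 698.50].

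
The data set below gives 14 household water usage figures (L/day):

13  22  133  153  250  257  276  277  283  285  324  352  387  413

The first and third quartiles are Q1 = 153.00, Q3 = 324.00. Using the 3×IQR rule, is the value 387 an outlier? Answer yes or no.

no

IQR = Q3 − Q1 = 324.00 − 153.00 = 171.00.
Lower fence = Q1 − 3·IQR = 153.00 − 513.00 = -360.00.
Upper fence = Q3 + 3·IQR = 324.00 + 513.00 = 837.00.
387 lies within [-360.00, 837.00].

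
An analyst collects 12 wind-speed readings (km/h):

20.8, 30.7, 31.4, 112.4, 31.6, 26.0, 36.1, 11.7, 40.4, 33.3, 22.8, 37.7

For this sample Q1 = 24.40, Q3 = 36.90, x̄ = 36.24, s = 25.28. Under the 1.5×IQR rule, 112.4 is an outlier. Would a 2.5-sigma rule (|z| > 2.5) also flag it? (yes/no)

yes

z = (112.4 − 36.24) / 25.28 = 3.01.
|z| = 3.01 > 2.5.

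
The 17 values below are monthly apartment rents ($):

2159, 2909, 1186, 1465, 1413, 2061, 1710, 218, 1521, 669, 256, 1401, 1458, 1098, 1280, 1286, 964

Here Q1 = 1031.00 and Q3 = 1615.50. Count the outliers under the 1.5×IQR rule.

1

IQR = 584.50; fences at 1031.00 − 876.75 = 154.25 and 1615.50 + 876.75 = 2492.25.
Outside the cutoffs: 2909.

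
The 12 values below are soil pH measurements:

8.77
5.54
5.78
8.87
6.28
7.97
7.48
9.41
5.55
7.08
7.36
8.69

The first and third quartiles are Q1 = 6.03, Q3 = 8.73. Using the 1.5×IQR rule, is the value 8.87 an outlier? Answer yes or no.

no

IQR = Q3 − Q1 = 8.73 − 6.03 = 2.70.
Lower fence = Q1 − 1.5·IQR = 6.03 − 4.05 = 1.98.
Upper fence = Q3 + 1.5·IQR = 8.73 + 4.05 = 12.78.
8.87 lies within [1.98, 12.78].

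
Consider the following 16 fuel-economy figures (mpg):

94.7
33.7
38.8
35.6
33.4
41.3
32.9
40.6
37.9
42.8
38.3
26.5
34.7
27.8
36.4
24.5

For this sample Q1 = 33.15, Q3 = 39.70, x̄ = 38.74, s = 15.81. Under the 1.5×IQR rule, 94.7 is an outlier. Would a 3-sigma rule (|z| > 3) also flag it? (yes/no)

z = (94.7 − 38.74) / 15.81 = 3.54.
|z| = 3.54 > 3.

yes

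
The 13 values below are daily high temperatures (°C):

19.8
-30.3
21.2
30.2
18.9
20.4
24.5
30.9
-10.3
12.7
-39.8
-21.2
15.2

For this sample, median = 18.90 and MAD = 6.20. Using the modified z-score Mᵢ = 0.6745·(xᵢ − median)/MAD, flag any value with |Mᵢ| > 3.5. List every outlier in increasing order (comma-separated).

|Mᵢ| > 3.5 ⇔ |xᵢ − 18.90| > 3.5·6.20/0.6745 = 32.17.
So outliers lie outside [-13.27, 51.07].
-39.8: M = -6.39 → outlier.
-30.3: M = -5.35 → outlier.
-21.2: M = -4.36 → outlier.

-39.8, -30.3, -21.2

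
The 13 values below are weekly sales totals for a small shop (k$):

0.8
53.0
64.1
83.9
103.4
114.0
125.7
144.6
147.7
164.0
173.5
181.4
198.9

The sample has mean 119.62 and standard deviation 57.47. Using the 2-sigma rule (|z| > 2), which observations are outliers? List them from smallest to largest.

Cutoffs at x̄ ± 2s: 119.62 ± 2·57.47 = [4.68, 234.56].
0.8: z = -2.07, |z| > 2 → outlier.
Every other value lies within [4.68, 234.56].

0.8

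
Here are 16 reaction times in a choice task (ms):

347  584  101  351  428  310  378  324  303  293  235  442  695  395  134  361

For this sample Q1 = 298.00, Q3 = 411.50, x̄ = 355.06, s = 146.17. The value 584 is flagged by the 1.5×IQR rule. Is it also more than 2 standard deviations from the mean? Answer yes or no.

z = (584 − 355.06) / 146.17 = 1.57.
|z| = 1.57 ≤ 2.

no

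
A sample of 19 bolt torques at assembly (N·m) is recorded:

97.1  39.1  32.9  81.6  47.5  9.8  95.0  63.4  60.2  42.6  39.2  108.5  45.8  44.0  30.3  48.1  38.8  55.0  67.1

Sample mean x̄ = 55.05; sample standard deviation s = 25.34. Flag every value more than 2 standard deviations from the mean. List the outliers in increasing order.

Cutoffs at x̄ ± 2s: 55.05 ± 2·25.34 = [4.37, 105.73].
108.5: z = 2.11, |z| > 2 → outlier.
Every other value lies within [4.37, 105.73].

108.5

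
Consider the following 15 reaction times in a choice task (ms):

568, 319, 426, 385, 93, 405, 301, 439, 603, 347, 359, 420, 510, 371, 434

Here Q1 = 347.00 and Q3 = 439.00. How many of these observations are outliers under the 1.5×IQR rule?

2

IQR = 92.00; fences at 347.00 − 138.00 = 209.00 and 439.00 + 138.00 = 577.00.
Outside the cutoffs: 93, 603.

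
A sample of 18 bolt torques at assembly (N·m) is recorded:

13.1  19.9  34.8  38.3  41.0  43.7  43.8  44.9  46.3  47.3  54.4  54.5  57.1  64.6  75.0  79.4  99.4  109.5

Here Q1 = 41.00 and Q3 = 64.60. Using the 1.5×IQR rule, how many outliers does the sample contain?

1

IQR = 23.60; fences at 41.00 − 35.40 = 5.60 and 64.60 + 35.40 = 100.00.
Outside the cutoffs: 109.5.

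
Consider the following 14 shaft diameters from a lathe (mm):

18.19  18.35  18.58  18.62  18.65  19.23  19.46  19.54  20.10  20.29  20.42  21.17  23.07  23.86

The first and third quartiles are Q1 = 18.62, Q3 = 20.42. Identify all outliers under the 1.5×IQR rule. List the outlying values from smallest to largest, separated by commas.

23.86

IQR = Q3 − Q1 = 20.42 − 18.62 = 1.80.
Lower fence = Q1 − 1.5·IQR = 18.62 − 2.70 = 15.92.
Upper fence = Q3 + 1.5·IQR = 20.42 + 2.70 = 23.12.
23.86 > 23.12 → outlier.
All remaining values lie within [15.92, 23.12].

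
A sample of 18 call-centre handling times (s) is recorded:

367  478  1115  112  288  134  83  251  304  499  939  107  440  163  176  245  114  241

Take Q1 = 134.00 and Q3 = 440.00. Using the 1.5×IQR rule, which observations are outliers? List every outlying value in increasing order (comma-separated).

939, 1115

IQR = Q3 − Q1 = 440.00 − 134.00 = 306.00.
Lower fence = Q1 − 1.5·IQR = 134.00 − 459.00 = -325.00.
Upper fence = Q3 + 1.5·IQR = 440.00 + 459.00 = 899.00.
939 > 899.00 → outlier.
1115 > 899.00 → outlier.
All remaining values lie within [-325.00, 899.00].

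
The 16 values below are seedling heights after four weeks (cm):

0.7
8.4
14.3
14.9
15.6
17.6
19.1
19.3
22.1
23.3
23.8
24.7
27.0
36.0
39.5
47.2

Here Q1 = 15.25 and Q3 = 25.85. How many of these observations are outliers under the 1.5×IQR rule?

IQR = 10.60; fences at 15.25 − 15.90 = -0.65 and 25.85 + 15.90 = 41.75.
Outside the cutoffs: 47.2.

1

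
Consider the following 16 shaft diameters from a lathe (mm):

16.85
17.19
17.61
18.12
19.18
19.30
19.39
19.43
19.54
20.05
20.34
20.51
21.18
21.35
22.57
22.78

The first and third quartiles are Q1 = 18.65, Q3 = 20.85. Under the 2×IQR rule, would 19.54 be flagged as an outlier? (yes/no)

IQR = Q3 − Q1 = 20.85 − 18.65 = 2.20.
Lower fence = Q1 − 2·IQR = 18.65 − 4.40 = 14.25.
Upper fence = Q3 + 2·IQR = 20.85 + 4.40 = 25.25.
19.54 lies within [14.25, 25.25].

no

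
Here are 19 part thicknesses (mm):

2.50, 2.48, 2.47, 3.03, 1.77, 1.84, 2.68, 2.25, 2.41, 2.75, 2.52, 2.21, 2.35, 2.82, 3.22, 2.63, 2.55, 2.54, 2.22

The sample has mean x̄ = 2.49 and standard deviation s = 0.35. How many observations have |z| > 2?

Cutoffs: x̄ ± 2s = [1.79, 3.19].
Outside the cutoffs: 1.77, 3.22.

2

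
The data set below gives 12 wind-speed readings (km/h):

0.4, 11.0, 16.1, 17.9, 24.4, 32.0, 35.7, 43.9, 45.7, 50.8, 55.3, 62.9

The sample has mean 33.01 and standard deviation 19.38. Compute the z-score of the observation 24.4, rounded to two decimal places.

z = (24.4 − 33.01) / 19.38 = -0.44.

-0.44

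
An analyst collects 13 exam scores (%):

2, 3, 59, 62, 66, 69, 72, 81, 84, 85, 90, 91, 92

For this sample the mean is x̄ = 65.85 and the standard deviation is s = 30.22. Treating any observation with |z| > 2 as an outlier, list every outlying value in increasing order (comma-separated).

2, 3

Cutoffs at x̄ ± 2s: 65.85 ± 2·30.22 = [5.41, 126.29].
2: z = -2.11, |z| > 2 → outlier.
3: z = -2.08, |z| > 2 → outlier.
Every other value lies within [5.41, 126.29].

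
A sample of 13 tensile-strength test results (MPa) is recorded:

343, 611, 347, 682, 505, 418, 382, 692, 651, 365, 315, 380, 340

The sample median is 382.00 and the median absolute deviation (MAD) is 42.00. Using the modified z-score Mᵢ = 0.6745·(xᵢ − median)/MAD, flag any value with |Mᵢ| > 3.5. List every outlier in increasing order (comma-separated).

611, 651, 682, 692

|Mᵢ| > 3.5 ⇔ |xᵢ − 382.00| > 3.5·42.00/0.6745 = 217.94.
So outliers lie outside [164.06, 599.94].
611: M = 3.68 → outlier.
651: M = 4.32 → outlier.
682: M = 4.82 → outlier.
692: M = 4.98 → outlier.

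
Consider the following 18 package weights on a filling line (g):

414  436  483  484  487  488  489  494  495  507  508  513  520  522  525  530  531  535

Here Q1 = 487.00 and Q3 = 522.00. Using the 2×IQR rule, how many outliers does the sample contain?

1

IQR = 35.00; fences at 487.00 − 70.00 = 417.00 and 522.00 + 70.00 = 592.00.
Outside the cutoffs: 414.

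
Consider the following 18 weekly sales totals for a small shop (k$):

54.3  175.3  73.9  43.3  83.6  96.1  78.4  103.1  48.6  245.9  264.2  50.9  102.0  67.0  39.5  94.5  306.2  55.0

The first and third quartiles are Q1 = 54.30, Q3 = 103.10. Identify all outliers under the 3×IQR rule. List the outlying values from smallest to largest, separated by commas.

IQR = Q3 − Q1 = 103.10 − 54.30 = 48.80.
Lower fence = Q1 − 3·IQR = 54.30 − 146.40 = -92.10.
Upper fence = Q3 + 3·IQR = 103.10 + 146.40 = 249.50.
264.2 > 249.50 → outlier.
306.2 > 249.50 → outlier.
All remaining values lie within [-92.10, 249.50].

264.2, 306.2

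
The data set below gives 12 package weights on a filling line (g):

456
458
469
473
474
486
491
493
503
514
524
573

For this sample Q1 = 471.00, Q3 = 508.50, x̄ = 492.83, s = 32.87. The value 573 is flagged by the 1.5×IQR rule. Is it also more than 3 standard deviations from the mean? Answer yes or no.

z = (573 − 492.83) / 32.87 = 2.44.
|z| = 2.44 ≤ 3.

no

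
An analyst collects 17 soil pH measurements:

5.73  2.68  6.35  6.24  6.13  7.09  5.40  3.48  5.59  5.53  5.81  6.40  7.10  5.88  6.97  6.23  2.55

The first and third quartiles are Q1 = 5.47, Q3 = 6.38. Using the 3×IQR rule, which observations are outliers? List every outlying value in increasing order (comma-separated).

2.55, 2.68

IQR = Q3 − Q1 = 6.38 − 5.47 = 0.91.
Lower fence = Q1 − 3·IQR = 5.47 − 2.73 = 2.74.
Upper fence = Q3 + 3·IQR = 6.38 + 2.73 = 9.11.
2.55 < 2.74 → outlier.
2.68 < 2.74 → outlier.
All remaining values lie within [2.74, 9.11].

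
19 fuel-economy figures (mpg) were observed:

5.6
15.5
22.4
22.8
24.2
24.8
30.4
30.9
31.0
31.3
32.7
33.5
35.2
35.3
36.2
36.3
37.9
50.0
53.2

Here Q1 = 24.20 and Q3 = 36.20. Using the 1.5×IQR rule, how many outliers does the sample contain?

1

IQR = 12.00; fences at 24.20 − 18.00 = 6.20 and 36.20 + 18.00 = 54.20.
Outside the cutoffs: 5.6.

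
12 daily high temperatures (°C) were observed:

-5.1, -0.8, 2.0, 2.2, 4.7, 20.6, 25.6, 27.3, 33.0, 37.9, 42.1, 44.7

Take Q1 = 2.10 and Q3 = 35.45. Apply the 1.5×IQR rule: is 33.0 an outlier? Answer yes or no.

no

IQR = Q3 − Q1 = 35.45 − 2.10 = 33.35.
Lower fence = Q1 − 1.5·IQR = 2.10 − 50.025 = -47.925.
Upper fence = Q3 + 1.5·IQR = 35.45 + 50.025 = 85.475.
33.0 lies within [-47.925, 85.475].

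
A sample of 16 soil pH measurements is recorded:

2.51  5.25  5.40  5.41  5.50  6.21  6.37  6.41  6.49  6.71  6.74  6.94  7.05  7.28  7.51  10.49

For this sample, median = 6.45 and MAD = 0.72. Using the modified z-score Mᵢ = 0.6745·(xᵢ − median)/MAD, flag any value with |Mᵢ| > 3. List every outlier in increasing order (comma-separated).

2.51, 10.49

|Mᵢ| > 3 ⇔ |xᵢ − 6.45| > 3·0.72/0.6745 = 3.20.
So outliers lie outside [3.25, 9.65].
2.51: M = -3.69 → outlier.
10.49: M = 3.78 → outlier.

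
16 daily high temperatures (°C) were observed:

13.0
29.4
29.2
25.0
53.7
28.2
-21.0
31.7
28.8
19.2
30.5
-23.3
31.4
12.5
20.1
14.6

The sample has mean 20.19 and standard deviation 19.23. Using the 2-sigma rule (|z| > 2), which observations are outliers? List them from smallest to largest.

-23.3, -21.0

Cutoffs at x̄ ± 2s: 20.19 ± 2·19.23 = [-18.27, 58.65].
-23.3: z = -2.26, |z| > 2 → outlier.
-21.0: z = -2.14, |z| > 2 → outlier.
Every other value lies within [-18.27, 58.65].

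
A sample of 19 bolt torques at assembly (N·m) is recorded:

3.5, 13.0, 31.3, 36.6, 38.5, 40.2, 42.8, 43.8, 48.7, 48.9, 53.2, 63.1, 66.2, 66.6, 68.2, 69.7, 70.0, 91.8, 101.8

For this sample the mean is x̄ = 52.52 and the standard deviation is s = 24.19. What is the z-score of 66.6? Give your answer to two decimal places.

0.58

z = (66.6 − 52.52) / 24.19 = 0.58.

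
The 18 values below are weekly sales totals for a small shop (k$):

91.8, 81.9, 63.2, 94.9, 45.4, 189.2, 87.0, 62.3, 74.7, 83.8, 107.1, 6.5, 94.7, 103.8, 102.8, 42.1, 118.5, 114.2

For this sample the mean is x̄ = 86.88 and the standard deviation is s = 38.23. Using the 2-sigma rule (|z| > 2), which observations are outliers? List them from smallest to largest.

6.5, 189.2

Cutoffs at x̄ ± 2s: 86.88 ± 2·38.23 = [10.42, 163.34].
6.5: z = -2.10, |z| > 2 → outlier.
189.2: z = 2.68, |z| > 2 → outlier.
Every other value lies within [10.42, 163.34].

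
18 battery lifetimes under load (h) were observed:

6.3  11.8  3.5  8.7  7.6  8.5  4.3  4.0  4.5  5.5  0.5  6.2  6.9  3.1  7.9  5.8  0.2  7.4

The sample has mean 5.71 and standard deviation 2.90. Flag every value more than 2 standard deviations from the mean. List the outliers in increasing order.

Cutoffs at x̄ ± 2s: 5.71 ± 2·2.90 = [-0.09, 11.51].
11.8: z = 2.10, |z| > 2 → outlier.
Every other value lies within [-0.09, 11.51].

11.8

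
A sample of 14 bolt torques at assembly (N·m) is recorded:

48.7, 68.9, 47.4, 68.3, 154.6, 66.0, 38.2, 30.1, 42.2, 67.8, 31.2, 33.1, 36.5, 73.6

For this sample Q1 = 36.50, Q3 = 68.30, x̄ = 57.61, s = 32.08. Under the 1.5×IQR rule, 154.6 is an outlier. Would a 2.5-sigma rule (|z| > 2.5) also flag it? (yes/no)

z = (154.6 − 57.61) / 32.08 = 3.02.
|z| = 3.02 > 2.5.

yes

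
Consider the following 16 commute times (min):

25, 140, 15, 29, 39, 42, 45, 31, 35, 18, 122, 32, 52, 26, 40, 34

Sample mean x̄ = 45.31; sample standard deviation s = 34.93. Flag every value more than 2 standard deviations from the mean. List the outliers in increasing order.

122, 140

Cutoffs at x̄ ± 2s: 45.31 ± 2·34.93 = [-24.55, 115.17].
122: z = 2.20, |z| > 2 → outlier.
140: z = 2.71, |z| > 2 → outlier.
Every other value lies within [-24.55, 115.17].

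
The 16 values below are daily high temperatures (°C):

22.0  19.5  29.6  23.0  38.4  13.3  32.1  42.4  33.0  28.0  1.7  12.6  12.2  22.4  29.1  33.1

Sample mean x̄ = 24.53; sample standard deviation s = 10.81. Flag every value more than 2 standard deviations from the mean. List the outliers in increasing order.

1.7

Cutoffs at x̄ ± 2s: 24.53 ± 2·10.81 = [2.91, 46.15].
1.7: z = -2.11, |z| > 2 → outlier.
Every other value lies within [2.91, 46.15].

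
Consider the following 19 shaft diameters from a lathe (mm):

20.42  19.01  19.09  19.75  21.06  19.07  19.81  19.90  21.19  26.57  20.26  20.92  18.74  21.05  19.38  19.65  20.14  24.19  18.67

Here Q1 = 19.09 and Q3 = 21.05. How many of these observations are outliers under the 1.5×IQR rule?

2

IQR = 1.96; fences at 19.09 − 2.94 = 16.15 and 21.05 + 2.94 = 23.99.
Outside the cutoffs: 24.19, 26.57.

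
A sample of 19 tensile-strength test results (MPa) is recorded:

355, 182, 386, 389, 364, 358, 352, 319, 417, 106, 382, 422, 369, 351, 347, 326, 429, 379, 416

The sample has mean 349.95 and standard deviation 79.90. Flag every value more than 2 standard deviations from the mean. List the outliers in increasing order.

106, 182

Cutoffs at x̄ ± 2s: 349.95 ± 2·79.90 = [190.15, 509.75].
106: z = -3.05, |z| > 2 → outlier.
182: z = -2.10, |z| > 2 → outlier.
Every other value lies within [190.15, 509.75].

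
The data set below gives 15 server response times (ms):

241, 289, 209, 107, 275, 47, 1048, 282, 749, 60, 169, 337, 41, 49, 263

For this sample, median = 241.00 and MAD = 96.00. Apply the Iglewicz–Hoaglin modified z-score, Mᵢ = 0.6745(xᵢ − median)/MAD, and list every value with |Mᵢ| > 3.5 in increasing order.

749, 1048

|Mᵢ| > 3.5 ⇔ |xᵢ − 241.00| > 3.5·96.00/0.6745 = 498.15.
So outliers lie outside [-257.15, 739.15].
749: M = 3.57 → outlier.
1048: M = 5.67 → outlier.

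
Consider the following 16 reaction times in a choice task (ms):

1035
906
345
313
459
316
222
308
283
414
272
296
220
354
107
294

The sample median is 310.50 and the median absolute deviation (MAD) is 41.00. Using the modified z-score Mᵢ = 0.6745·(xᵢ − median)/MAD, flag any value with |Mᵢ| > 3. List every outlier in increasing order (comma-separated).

107, 906, 1035

|Mᵢ| > 3 ⇔ |xᵢ − 310.50| > 3·41.00/0.6745 = 182.36.
So outliers lie outside [128.14, 492.86].
107: M = -3.35 → outlier.
906: M = 9.80 → outlier.
1035: M = 11.92 → outlier.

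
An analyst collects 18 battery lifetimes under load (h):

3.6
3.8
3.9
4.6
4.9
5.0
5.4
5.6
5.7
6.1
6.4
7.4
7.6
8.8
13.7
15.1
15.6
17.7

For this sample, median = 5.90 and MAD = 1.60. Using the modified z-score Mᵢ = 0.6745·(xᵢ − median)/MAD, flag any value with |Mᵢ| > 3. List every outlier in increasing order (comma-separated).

|Mᵢ| > 3 ⇔ |xᵢ − 5.90| > 3·1.60/0.6745 = 7.12.
So outliers lie outside [-1.22, 13.02].
13.7: M = 3.29 → outlier.
15.1: M = 3.88 → outlier.
15.6: M = 4.09 → outlier.
17.7: M = 4.97 → outlier.

13.7, 15.1, 15.6, 17.7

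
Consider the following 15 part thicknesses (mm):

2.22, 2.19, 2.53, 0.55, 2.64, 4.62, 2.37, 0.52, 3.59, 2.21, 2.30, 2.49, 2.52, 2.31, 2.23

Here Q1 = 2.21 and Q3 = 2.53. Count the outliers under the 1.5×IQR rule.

IQR = 0.32; fences at 2.21 − 0.48 = 1.73 and 2.53 + 0.48 = 3.01.
Outside the cutoffs: 0.52, 0.55, 3.59, 4.62.

4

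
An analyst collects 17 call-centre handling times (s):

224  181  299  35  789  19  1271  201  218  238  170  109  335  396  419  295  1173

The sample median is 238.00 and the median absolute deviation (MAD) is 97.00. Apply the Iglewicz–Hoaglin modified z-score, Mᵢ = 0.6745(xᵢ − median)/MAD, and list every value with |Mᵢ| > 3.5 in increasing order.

|Mᵢ| > 3.5 ⇔ |xᵢ − 238.00| > 3.5·97.00/0.6745 = 503.34.
So outliers lie outside [-265.34, 741.34].
789: M = 3.83 → outlier.
1173: M = 6.50 → outlier.
1271: M = 7.18 → outlier.

789, 1173, 1271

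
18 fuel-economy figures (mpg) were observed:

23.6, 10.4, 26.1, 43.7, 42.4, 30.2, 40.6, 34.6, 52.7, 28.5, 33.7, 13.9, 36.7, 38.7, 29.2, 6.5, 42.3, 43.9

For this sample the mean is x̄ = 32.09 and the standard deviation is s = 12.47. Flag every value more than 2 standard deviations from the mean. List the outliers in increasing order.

Cutoffs at x̄ ± 2s: 32.09 ± 2·12.47 = [7.15, 57.03].
6.5: z = -2.05, |z| > 2 → outlier.
Every other value lies within [7.15, 57.03].

6.5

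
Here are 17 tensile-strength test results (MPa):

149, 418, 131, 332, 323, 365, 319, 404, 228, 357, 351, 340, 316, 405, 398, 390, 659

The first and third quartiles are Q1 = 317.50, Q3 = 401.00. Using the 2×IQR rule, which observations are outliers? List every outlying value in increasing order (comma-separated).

131, 149, 659

IQR = Q3 − Q1 = 401.00 − 317.50 = 83.50.
Lower fence = Q1 − 2·IQR = 317.50 − 167.00 = 150.50.
Upper fence = Q3 + 2·IQR = 401.00 + 167.00 = 568.00.
131 < 150.50 → outlier.
149 < 150.50 → outlier.
659 > 568.00 → outlier.
All remaining values lie within [150.50, 568.00].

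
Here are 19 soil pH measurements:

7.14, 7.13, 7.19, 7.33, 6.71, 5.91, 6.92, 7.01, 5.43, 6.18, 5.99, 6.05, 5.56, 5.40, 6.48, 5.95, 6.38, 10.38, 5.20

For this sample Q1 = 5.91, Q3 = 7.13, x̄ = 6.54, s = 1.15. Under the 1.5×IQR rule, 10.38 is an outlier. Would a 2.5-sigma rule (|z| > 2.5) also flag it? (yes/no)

yes

z = (10.38 − 6.54) / 1.15 = 3.34.
|z| = 3.34 > 2.5.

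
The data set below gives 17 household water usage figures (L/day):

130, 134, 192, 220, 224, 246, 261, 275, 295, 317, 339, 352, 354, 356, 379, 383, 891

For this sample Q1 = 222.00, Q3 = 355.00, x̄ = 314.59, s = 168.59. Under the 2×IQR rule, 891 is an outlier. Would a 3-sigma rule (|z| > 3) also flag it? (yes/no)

yes

z = (891 − 314.59) / 168.59 = 3.42.
|z| = 3.42 > 3.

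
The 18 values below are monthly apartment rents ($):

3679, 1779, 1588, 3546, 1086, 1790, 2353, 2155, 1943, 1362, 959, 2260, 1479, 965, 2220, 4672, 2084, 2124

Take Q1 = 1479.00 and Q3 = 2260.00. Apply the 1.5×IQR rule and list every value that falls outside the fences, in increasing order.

3546, 3679, 4672

IQR = Q3 − Q1 = 2260.00 − 1479.00 = 781.00.
Lower fence = Q1 − 1.5·IQR = 1479.00 − 1171.50 = 307.50.
Upper fence = Q3 + 1.5·IQR = 2260.00 + 1171.50 = 3431.50.
3546 > 3431.50 → outlier.
3679 > 3431.50 → outlier.
4672 > 3431.50 → outlier.
All remaining values lie within [307.50, 3431.50].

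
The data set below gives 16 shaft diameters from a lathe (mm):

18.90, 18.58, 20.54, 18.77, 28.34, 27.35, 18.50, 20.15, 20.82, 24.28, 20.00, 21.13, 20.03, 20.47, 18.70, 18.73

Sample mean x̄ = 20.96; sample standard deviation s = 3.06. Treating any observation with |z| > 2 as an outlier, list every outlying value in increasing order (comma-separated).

Cutoffs at x̄ ± 2s: 20.96 ± 2·3.06 = [14.84, 27.08].
27.35: z = 2.09, |z| > 2 → outlier.
28.34: z = 2.41, |z| > 2 → outlier.
Every other value lies within [14.84, 27.08].

27.35, 28.34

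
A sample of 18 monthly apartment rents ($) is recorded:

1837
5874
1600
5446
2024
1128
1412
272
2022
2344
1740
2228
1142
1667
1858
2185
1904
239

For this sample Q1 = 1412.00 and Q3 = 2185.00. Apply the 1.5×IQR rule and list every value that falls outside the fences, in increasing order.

239, 5446, 5874

IQR = Q3 − Q1 = 2185.00 − 1412.00 = 773.00.
Lower fence = Q1 − 1.5·IQR = 1412.00 − 1159.50 = 252.50.
Upper fence = Q3 + 1.5·IQR = 2185.00 + 1159.50 = 3344.50.
239 < 252.50 → outlier.
5446 > 3344.50 → outlier.
5874 > 3344.50 → outlier.
All remaining values lie within [252.50, 3344.50].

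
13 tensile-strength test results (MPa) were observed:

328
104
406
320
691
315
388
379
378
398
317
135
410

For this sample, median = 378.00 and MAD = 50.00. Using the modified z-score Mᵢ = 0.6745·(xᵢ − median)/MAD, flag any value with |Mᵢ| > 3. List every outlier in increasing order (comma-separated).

|Mᵢ| > 3 ⇔ |xᵢ − 378.00| > 3·50.00/0.6745 = 222.39.
So outliers lie outside [155.61, 600.39].
104: M = -3.70 → outlier.
135: M = -3.28 → outlier.
691: M = 4.22 → outlier.

104, 135, 691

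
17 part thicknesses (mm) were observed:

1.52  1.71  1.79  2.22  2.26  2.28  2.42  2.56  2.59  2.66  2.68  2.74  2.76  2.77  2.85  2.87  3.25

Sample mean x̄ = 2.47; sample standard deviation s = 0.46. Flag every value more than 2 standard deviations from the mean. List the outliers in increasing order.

Cutoffs at x̄ ± 2s: 2.47 ± 2·0.46 = [1.55, 3.39].
1.52: z = -2.07, |z| > 2 → outlier.
Every other value lies within [1.55, 3.39].

1.52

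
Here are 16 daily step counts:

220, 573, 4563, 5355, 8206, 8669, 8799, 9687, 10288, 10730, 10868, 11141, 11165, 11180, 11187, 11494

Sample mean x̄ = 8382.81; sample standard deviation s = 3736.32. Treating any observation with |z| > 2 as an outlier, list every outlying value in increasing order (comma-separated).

Cutoffs at x̄ ± 2s: 8382.81 ± 2·3736.32 = [910.17, 15855.45].
220: z = -2.18, |z| > 2 → outlier.
573: z = -2.09, |z| > 2 → outlier.
Every other value lies within [910.17, 15855.45].

220, 573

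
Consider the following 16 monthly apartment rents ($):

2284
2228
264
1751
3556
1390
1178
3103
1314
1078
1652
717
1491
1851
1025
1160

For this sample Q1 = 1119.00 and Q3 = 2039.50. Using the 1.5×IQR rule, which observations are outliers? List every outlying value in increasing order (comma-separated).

3556

IQR = Q3 − Q1 = 2039.50 − 1119.00 = 920.50.
Lower fence = Q1 − 1.5·IQR = 1119.00 − 1380.75 = -261.75.
Upper fence = Q3 + 1.5·IQR = 2039.50 + 1380.75 = 3420.25.
3556 > 3420.25 → outlier.
All remaining values lie within [-261.75, 3420.25].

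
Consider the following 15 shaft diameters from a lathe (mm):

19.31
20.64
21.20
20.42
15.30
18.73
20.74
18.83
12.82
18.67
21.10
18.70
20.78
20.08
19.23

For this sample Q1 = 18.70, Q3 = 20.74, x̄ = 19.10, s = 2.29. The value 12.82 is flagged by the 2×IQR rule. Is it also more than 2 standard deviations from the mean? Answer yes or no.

yes

z = (12.82 − 19.10) / 2.29 = -2.74.
|z| = 2.74 > 2.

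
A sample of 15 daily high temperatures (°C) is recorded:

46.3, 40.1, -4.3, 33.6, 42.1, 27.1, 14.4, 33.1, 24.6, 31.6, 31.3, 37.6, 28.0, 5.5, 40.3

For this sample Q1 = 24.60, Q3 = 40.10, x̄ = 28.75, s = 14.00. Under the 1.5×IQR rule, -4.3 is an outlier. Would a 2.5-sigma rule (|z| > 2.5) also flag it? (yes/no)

z = (-4.3 − 28.75) / 14.00 = -2.36.
|z| = 2.36 ≤ 2.5.

no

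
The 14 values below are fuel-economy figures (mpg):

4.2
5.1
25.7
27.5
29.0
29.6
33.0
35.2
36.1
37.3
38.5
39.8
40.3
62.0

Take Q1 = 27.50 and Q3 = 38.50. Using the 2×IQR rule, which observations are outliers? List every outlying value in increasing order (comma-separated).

4.2, 5.1, 62.0

IQR = Q3 − Q1 = 38.50 − 27.50 = 11.00.
Lower fence = Q1 − 2·IQR = 27.50 − 22.00 = 5.50.
Upper fence = Q3 + 2·IQR = 38.50 + 22.00 = 60.50.
4.2 < 5.50 → outlier.
5.1 < 5.50 → outlier.
62.0 > 60.50 → outlier.
All remaining values lie within [5.50, 60.50].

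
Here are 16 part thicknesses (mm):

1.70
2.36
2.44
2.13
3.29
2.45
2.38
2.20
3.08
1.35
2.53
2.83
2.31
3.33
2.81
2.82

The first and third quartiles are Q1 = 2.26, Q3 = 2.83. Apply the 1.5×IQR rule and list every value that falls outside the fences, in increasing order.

1.35

IQR = Q3 − Q1 = 2.83 − 2.26 = 0.57.
Lower fence = Q1 − 1.5·IQR = 2.26 − 0.855 = 1.405.
Upper fence = Q3 + 1.5·IQR = 2.83 + 0.855 = 3.685.
1.35 < 1.405 → outlier.
All remaining values lie within [1.405, 3.685].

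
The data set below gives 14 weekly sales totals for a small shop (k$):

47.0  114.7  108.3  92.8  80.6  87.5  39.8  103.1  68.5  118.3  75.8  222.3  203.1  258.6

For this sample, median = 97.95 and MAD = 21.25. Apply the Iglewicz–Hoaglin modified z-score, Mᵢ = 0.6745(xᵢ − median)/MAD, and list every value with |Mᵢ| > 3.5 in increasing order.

222.3, 258.6

|Mᵢ| > 3.5 ⇔ |xᵢ − 97.95| > 3.5·21.25/0.6745 = 110.27.
So outliers lie outside [-12.32, 208.22].
222.3: M = 3.95 → outlier.
258.6: M = 5.10 → outlier.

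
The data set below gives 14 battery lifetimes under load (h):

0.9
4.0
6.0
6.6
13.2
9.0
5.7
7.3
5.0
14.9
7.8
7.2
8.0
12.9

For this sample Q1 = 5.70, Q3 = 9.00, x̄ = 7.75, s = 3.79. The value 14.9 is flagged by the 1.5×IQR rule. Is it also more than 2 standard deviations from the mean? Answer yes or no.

no

z = (14.9 − 7.75) / 3.79 = 1.89.
|z| = 1.89 ≤ 2.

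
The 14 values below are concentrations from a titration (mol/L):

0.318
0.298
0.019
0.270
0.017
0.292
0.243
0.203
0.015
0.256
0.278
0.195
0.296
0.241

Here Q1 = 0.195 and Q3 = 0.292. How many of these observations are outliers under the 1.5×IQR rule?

3

IQR = 0.097; fences at 0.195 − 0.1455 = 0.0495 and 0.292 + 0.1455 = 0.4375.
Outside the cutoffs: 0.015, 0.017, 0.019.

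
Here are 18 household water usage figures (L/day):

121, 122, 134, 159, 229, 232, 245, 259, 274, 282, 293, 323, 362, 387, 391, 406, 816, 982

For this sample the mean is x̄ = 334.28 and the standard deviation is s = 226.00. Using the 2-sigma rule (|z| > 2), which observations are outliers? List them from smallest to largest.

Cutoffs at x̄ ± 2s: 334.28 ± 2·226.00 = [-117.72, 786.28].
816: z = 2.13, |z| > 2 → outlier.
982: z = 2.87, |z| > 2 → outlier.
Every other value lies within [-117.72, 786.28].

816, 982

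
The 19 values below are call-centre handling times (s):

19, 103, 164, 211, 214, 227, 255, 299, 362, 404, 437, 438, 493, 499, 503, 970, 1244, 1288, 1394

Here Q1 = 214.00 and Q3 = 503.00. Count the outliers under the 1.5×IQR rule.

4

IQR = 289.00; fences at 214.00 − 433.50 = -219.50 and 503.00 + 433.50 = 936.50.
Outside the cutoffs: 970, 1244, 1288, 1394.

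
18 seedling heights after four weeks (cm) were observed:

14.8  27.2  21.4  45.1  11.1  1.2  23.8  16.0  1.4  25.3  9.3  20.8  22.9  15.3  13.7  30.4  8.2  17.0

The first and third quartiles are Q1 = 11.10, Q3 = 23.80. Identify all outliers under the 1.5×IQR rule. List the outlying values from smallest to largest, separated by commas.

45.1

IQR = Q3 − Q1 = 23.80 − 11.10 = 12.70.
Lower fence = Q1 − 1.5·IQR = 11.10 − 19.05 = -7.95.
Upper fence = Q3 + 1.5·IQR = 23.80 + 19.05 = 42.85.
45.1 > 42.85 → outlier.
All remaining values lie within [-7.95, 42.85].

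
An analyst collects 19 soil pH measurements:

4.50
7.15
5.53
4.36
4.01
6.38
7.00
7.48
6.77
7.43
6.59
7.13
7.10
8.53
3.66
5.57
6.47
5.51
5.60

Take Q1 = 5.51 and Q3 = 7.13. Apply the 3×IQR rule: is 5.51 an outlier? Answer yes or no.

IQR = Q3 − Q1 = 7.13 − 5.51 = 1.62.
Lower fence = Q1 − 3·IQR = 5.51 − 4.86 = 0.65.
Upper fence = Q3 + 3·IQR = 7.13 + 4.86 = 11.99.
5.51 lies within [0.65, 11.99].

no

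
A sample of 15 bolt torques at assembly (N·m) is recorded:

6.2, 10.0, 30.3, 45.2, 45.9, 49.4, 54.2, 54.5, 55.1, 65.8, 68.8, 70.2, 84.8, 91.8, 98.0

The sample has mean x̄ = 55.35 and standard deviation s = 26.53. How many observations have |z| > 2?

0

Cutoffs: x̄ ± 2s = [2.29, 108.41].
Every value lies within the cutoffs.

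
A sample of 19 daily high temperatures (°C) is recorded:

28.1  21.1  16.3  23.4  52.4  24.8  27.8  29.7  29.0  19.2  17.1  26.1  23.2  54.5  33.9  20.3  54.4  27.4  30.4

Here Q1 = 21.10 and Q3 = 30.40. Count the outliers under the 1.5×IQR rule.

IQR = 9.30; fences at 21.10 − 13.95 = 7.15 and 30.40 + 13.95 = 44.35.
Outside the cutoffs: 52.4, 54.4, 54.5.

3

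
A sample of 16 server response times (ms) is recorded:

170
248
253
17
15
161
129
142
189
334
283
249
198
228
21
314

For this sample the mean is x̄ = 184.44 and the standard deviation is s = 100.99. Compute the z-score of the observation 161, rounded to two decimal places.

z = (161 − 184.44) / 100.99 = -0.23.

-0.23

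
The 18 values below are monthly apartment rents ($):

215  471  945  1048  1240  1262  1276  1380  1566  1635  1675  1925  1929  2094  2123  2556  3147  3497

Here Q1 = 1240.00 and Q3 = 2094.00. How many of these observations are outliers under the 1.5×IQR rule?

1

IQR = 854.00; fences at 1240.00 − 1281.00 = -41.00 and 2094.00 + 1281.00 = 3375.00.
Outside the cutoffs: 3497.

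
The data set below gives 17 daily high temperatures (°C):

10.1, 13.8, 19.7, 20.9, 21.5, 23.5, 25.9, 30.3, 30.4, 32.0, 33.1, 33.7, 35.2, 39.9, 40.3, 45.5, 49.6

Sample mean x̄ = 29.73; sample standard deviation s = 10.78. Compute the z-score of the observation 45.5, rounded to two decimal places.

1.46

z = (45.5 − 29.73) / 10.78 = 1.46.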